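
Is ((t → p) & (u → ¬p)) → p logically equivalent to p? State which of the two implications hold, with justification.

(→) This fails. Under u = F, p = F, t = T, the left side is true but the right side is false.

(←) Assume the antecedent. If u is true, the antecedent forces (u = T, p = T, t = F) or (u = T, p = T, t = T), and ((t → p) & (u → ¬p)) → p holds there. If u is false, the antecedent forces (u = F, p = T, t = F) or (u = F, p = T, t = T), and ((t → p) & (u → ¬p)) → p holds there. Either way ((t → p) & (u → ¬p)) → p holds.

Only the reverse direction holds.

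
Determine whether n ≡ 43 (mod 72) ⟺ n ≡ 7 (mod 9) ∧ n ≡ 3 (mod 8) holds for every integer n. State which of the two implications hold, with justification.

Equivalent; both directions hold.

(⇒) Suppose n ≡ 43 (mod 72); write n = 72j + 43. Since 9 ∣ 72, reducing mod 9 gives n ≡ 43 ≡ 7 (mod 9); since 8 ∣ 72, reducing mod 8 gives n ≡ 43 ≡ 3 (mod 8).

(⇐) Conversely, if n ≡ 7 (mod 9) and n ≡ 3 (mod 8), then by the Chinese remainder theorem n ≡ 43 (mod 72). This is exactly n ≡ 43 (mod 72).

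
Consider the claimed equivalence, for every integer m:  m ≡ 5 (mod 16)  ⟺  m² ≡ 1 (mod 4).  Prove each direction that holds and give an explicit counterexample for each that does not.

Only the forward direction holds.

(←) This fails: take m = 1. Then 1² = 1 ≡ 1 (mod 4), yet 1 ≡ 1 (mod 16), not 5.

(→) Suppose m ≡ 5 (mod 16). Then m² ≡ 5² = 25 (mod 16), and since 4 ∣ 16, also m² ≡ 1 (mod 4).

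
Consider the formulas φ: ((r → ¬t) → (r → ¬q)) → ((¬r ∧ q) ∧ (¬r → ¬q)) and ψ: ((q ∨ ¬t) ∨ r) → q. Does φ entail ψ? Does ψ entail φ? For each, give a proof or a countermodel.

(→) Assume the antecedent. If t is true, the antecedent cannot hold. If t is false, the antecedent forces (t = F, r = T, q = T), and ((q ∨ ¬t) ∨ r) → q holds there. Either way ((q ∨ ¬t) ∨ r) → q holds.

(←) This fails. Under t = T, r = F, q = F, the left side is false but the right side is true.

The forward direction holds; the converse fails.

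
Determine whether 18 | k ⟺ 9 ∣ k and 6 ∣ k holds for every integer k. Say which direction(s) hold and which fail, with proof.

(⇒) If 18 ∣ k, write k = 18q. Since 18 = 2·9, k = 9·(2q), so 9 ∣ k; and since 18 = 3·6, k = 6·(3q), so 6 ∣ k.

(⇐) Suppose 9 ∣ k and 6 ∣ k. Any common multiple of 9 and 6 is a multiple of their lcm; here lcm(9, 6) = 9·6/gcd(9, 6) = 54/3 = 18, so 18 ∣ k.

Equivalent; both directions hold.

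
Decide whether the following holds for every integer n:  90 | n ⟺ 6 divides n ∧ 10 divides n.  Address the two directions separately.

(⇐) This fails: take n = 30. Both 6 ∣ 30 and 10 ∣ 30, yet 30 is not a multiple of 90 (since 30 = 0·90 + 30), so 90 ∤ 30.

(⇒) If 90 ∣ n, write n = 90q. Since 90 = 15·6, n = 6·(15q), so 6 ∣ n; and since 90 = 9·10, n = 10·(9q), so 10 ∣ n.

Only the forward implication holds.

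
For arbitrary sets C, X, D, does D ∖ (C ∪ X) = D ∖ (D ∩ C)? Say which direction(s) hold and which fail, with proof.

The sets are not equal: only the forward inclusion holds.

(⊆) Let x ∈ D ∖ (C ∪ X). Then x ∈ D and x ∉ C, X, from which x ∈ D ∖ (D ∩ C).

(⊇) This inclusion fails. Take C = ∅, X = {1}, D = {1}; then 1 ∈ D ∖ (D ∩ C) but 1 ∉ D ∖ (C ∪ X).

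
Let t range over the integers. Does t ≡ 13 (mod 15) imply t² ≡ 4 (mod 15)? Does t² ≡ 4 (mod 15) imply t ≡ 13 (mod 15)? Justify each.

Forward direction. Suppose t ≡ 13 (mod 15). Write t = 15j + 13. Then (15j + 13)² = 225j² + 390j + 169 = 15(15j² + 26j + 11) + 4, so t² ≡ 4 (mod 15).

Converse. This fails: take t = 2. Then 2² = 4 ≡ 4 (mod 15), yet 2 ≡ 2 (mod 15), not 13.

Only the forward direction holds.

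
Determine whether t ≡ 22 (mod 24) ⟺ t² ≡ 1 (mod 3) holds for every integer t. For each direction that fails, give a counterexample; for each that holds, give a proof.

(→) Suppose t ≡ 22 (mod 24). Then t² ≡ 22² = 484 (mod 24), and since 3 ∣ 24, also t² ≡ 1 (mod 3).

(←) This fails: take t = 1. Then 1² = 1 ≡ 1 (mod 3), yet 1 ≡ 1 (mod 24), not 22.

Only the forward implication holds.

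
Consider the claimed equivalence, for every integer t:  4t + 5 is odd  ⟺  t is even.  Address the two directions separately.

Forward direction. This fails: take t = 5. Then 4t + 5 = 25, which is odd, yet t = 5 is odd, not even.

Converse. Suppose t is even. Since 4 is even, 4t is even for every t, so 4t + 5 has the same parity as 5, which is odd. Hence 4t + 5 is odd.

Not equivalent: only (⇐) holds.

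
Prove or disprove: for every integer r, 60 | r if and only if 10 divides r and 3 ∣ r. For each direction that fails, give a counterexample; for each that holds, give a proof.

The forward direction holds; the converse fails.

Forward direction. If 60 ∣ r, write r = 60q. Since 60 = 6·10, r = 10·(6q), so 10 ∣ r; and since 60 = 20·3, r = 3·(20q), so 3 ∣ r.

Converse. This fails: take r = 30. Both 10 ∣ 30 and 3 ∣ 30, yet 30 is not a multiple of 60 (since 30 = 0·60 + 30), so 60 ∤ 30.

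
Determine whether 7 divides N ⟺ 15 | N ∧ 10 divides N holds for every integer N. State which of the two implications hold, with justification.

[⇒] This fails: take N = 7. Certainly 7 ∣ 7, but 15 ∤ 7.

[⇐] This fails: take N = 30. Both 15 ∣ 30 and 10 ∣ 30, yet 30 is not a multiple of 7 (since 30 = 4·7 + 2), so 7 ∤ 30.

Neither direction holds.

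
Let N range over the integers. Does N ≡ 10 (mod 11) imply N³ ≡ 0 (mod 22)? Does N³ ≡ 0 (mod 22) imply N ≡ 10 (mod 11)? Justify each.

(⟹) This fails: take N = 10. Then 10 ≡ 10 (mod 11), but 10³ = 1000 ≡ 10 (mod 22), not 0.

(⟸) This fails: take N = 0. Then 0³ = 0 ≡ 0 (mod 22), yet 0 ≡ 0 (mod 11), not 10.

Neither direction holds.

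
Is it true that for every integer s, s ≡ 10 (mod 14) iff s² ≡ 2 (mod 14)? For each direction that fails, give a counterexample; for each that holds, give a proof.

Only the forward implication holds.

[⇒] Suppose s ≡ 10 (mod 14). Write s = 14j + 10. Then (14j + 10)² = 196j² + 280j + 100 = 14(14j² + 20j + 7) + 2, so s² ≡ 2 (mod 14).

[⇐] This fails: take s = 4. Then 4² = 16 ≡ 2 (mod 14), yet 4 ≡ 4 (mod 14), not 10.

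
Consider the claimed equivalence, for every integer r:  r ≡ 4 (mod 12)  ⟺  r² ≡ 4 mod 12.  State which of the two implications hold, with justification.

Only the forward implication holds.

Forward direction. Suppose r ≡ 4 (mod 12). Write r = 12j + 4. Then (12j + 4)² = 144j² + 96j + 16 = 12(12j² + 8j + 1) + 4, so r² ≡ 4 (mod 12).

Converse. This fails: take r = 2. Then 2² = 4 ≡ 4 (mod 12), yet 2 ≡ 2 (mod 12), not 4.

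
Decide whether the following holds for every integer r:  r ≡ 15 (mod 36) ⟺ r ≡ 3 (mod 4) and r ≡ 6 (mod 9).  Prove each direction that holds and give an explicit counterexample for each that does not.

[⇒] Suppose r ≡ 15 (mod 36); write r = 36j + 15. Since 4 ∣ 36, reducing mod 4 gives r ≡ 15 ≡ 3 (mod 4); since 9 ∣ 36, reducing mod 9 gives r ≡ 15 ≡ 6 (mod 9).

[⇐] Conversely, if r ≡ 3 (mod 4) and r ≡ 6 (mod 9), then by the Chinese remainder theorem r ≡ 15 (mod 36). This is exactly r ≡ 15 (mod 36).

The biconditional holds.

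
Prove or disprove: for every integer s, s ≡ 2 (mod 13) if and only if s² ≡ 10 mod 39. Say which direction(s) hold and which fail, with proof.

Neither direction holds.

Forward direction. This fails: take s = 2. Then 2 ≡ 2 (mod 13), but 2² = 4 ≡ 4 (mod 39), not 10.

Converse. This fails: take s = 7. Then 7² = 49 ≡ 10 (mod 39), yet 7 ≡ 7 (mod 13), not 2.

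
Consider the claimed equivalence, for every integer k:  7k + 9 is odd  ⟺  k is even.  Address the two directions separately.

Both directions hold; the statement is true.

[⇒] Suppose 7k + 9 is odd. Since 7 is odd, 7k and k have the same parity, so 7k + 9 ≡ k + 9 (mod 2). As 9 is odd, 7k + 9 is odd exactly when k is even. Thus k is even.

[⇐] Conversely, suppose k is even; write k = 2j. Then 7k + 9 = 7·(2j) + 9 = 2·7j + 9, which is odd.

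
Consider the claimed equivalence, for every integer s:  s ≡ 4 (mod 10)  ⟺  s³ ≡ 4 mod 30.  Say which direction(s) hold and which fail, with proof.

(⇒) This fails: take s = 14. Then 14 ≡ 4 (mod 10), but 14³ = 2744 ≡ 14 (mod 30), not 4.

(⇐) Conversely, the residues r modulo 30 with r³ ≡ 4 (mod 30) are exactly {4}, and each is ≡ 4 (mod 10).

(⇒) fails; (⇐) holds.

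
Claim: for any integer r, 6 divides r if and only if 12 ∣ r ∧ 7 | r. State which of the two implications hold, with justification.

The forward direction fails; the converse holds.

(→) This fails: take r = 6. Certainly 6 ∣ 6, but 12 ∤ 6.

(←) Suppose 12 ∣ r and 7 ∣ r. Any common multiple of 12 and 7 is a multiple of their lcm; here gcd(12, 7) = 1, so lcm(12, 7) = 12·7 = 84, so 84 ∣ r. Since 6 ∣ 84, it follows that 6 ∣ r.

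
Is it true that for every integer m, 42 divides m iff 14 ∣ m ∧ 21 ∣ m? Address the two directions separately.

Both implications hold.

(⇐) Suppose 14 ∣ m and 21 ∣ m. Any common multiple of 14 and 21 is a multiple of their lcm; here lcm(14, 21) = 14·21/gcd(14, 21) = 294/7 = 42, so 42 ∣ m.

(⇒) If 42 ∣ m, write m = 42q. Since 42 = 3·14, m = 14·(3q), so 14 ∣ m; and since 42 = 2·21, m = 21·(2q), so 21 ∣ m.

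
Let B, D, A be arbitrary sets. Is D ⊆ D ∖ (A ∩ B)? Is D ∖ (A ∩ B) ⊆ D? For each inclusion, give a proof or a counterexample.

(⊆) fails; (⊇) holds.

Forward inclusion. This inclusion fails. Take B = {1}, D = {1}, A = {1}; then 1 ∈ D but 1 ∉ D ∖ (A ∩ B).

Reverse inclusion. Let x ∈ D ∖ (A ∩ B). Then either x ∈ D and x ∉ B, A; or x ∈ B ∩ D and x ∉ A; or x ∈ D ∩ A and x ∉ B. In each case x ∈ D, so D ∖ (A ∩ B) ⊆ D.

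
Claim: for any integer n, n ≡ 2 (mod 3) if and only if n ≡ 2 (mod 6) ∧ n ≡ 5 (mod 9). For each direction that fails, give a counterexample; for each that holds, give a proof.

(⇒) fails; (⇐) holds.

Forward direction. This fails: n = 2 gives 2 ≡ 2 (mod 3) but 2 ≡ 2 (mod 9), so the conjunction on the right does not hold.

Converse. If n ≡ 2 (mod 6) and n ≡ 5 (mod 9), then by the Chinese remainder theorem n ≡ 14 (mod 18). Since 14 ≡ 2 (mod 3) and 3 ∣ 18, we get n ≡ 2 (mod 3).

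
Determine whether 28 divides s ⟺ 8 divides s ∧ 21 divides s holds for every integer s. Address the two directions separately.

(→) This fails: take s = 28. Certainly 28 ∣ 28, but 8 ∤ 28.

(←) Suppose 8 ∣ s and 21 ∣ s. Any common multiple of 8 and 21 is a multiple of their lcm; here gcd(8, 21) = 1, so lcm(8, 21) = 8·21 = 168, so 168 ∣ s. Since 28 ∣ 168, it follows that 28 ∣ s.

Not equivalent: only (⇐) holds.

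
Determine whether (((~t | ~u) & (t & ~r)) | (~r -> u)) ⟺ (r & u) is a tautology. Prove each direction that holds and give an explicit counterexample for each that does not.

Forward direction. This fails. Under r = T, u = F, t = F, the left side is true but the right side is false.

Converse. Assume the antecedent. If r is true, the consequent reduces to true regardless of the other variables. If r is false, the antecedent cannot hold. Either way the consequent holds.

Not equivalent: only (⇐) holds.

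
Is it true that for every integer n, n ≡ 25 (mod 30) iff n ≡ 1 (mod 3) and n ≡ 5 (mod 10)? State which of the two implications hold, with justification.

[⇒] Suppose n ≡ 25 (mod 30); write n = 30j + 25. Since 3 ∣ 30, reducing mod 3 gives n ≡ 25 ≡ 1 (mod 3); since 10 ∣ 30, reducing mod 10 gives n ≡ 25 ≡ 5 (mod 10).

[⇐] Conversely, if n ≡ 1 (mod 3) and n ≡ 5 (mod 10), then by the Chinese remainder theorem n ≡ 25 (mod 30). This is exactly n ≡ 25 (mod 30).

Both implications hold.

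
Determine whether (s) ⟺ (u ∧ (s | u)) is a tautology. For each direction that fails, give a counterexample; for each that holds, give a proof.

Neither direction holds.

(→) This fails. Under s = T, u = F, the left side is true but the right side is false.

(←) This fails. Under s = F, u = T, the left side is false but the right side is true.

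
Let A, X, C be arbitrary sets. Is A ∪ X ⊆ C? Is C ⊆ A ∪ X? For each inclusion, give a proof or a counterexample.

(⟹) This inclusion fails. Take A = {1}, X = ∅, C = ∅; then 1 ∈ A ∪ X but 1 ∉ C.

(⟸) This inclusion fails. Take A = ∅, X = ∅, C = {1}; then 1 ∈ C but 1 ∉ A ∪ X.

(⊆) fails and (⊇) fails.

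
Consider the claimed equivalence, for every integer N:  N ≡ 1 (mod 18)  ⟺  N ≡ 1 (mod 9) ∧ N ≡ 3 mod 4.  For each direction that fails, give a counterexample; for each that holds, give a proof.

[⇒] This fails: N = 1 gives 1 ≡ 1 (mod 18) but 1 ≡ 1 (mod 4), so the conjunction on the right does not hold.

[⇐] Conversely, if N ≡ 1 (mod 9) and N ≡ 3 (mod 4), then by the Chinese remainder theorem N ≡ 19 (mod 36). Since 19 ≡ 1 (mod 18) and 18 ∣ 36, we get N ≡ 1 (mod 18).

The forward direction fails; the converse holds.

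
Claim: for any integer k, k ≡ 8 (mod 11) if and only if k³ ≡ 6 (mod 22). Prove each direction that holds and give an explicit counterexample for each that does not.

Not equivalent: only (⇐) holds.

(⇒) This fails: take k = 19. Then 19 ≡ 8 (mod 11), but 19³ = 6859 ≡ 17 (mod 22), not 6.

(⇐) Conversely, the residues r modulo 22 with r³ ≡ 6 (mod 22) are exactly {8}, and each is ≡ 8 (mod 11).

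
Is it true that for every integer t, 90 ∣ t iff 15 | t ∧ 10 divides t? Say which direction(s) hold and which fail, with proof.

(⇐) This fails: take t = 30. Both 15 ∣ 30 and 10 ∣ 30, yet 30 is not a multiple of 90 (since 30 = 0·90 + 30), so 90 ∤ 30.

(⇒) If 90 ∣ t, write t = 90q. Since 90 = 6·15, t = 15·(6q), so 15 ∣ t; and since 90 = 9·10, t = 10·(9q), so 10 ∣ t.

Only the forward implication holds.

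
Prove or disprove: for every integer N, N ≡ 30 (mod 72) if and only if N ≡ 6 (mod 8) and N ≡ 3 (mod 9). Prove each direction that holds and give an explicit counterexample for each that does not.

[⇒] Suppose N ≡ 30 (mod 72); write N = 72j + 30. Since 8 ∣ 72, reducing mod 8 gives N ≡ 30 ≡ 6 (mod 8); since 9 ∣ 72, reducing mod 9 gives N ≡ 30 ≡ 3 (mod 9).

[⇐] Conversely, if N ≡ 6 (mod 8) and N ≡ 3 (mod 9), then by the Chinese remainder theorem N ≡ 30 (mod 72). This is exactly N ≡ 30 (mod 72).

The biconditional holds.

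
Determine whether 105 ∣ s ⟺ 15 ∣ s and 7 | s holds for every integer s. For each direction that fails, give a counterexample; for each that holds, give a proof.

Both implications hold.

(→) If 105 ∣ s, write s = 105q. Since 105 = 7·15, s = 15·(7q), so 15 ∣ s; and since 105 = 15·7, s = 7·(15q), so 7 ∣ s.

(←) Suppose 15 ∣ s and 7 ∣ s. Any common multiple of 15 and 7 is a multiple of their lcm; here gcd(15, 7) = 1, so lcm(15, 7) = 15·7 = 105, so 105 ∣ s.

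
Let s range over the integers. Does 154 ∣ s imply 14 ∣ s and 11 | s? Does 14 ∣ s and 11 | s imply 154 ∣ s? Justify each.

Equivalent; both directions hold.

Forward direction. If 154 ∣ s, write s = 154q. Since 154 = 11·14, s = 14·(11q), so 14 ∣ s; and since 154 = 14·11, s = 11·(14q), so 11 ∣ s.

Converse. Suppose 14 ∣ s and 11 ∣ s. Any common multiple of 14 and 11 is a multiple of their lcm; here gcd(14, 11) = 1, so lcm(14, 11) = 14·11 = 154, so 154 ∣ s.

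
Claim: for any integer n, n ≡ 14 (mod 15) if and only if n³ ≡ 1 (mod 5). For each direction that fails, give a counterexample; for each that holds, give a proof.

(⇒) fails and (⇐) fails.

(⇒) This fails: take n = 14. Then 14 ≡ 14 (mod 15), but 14³ = 2744 ≡ 4 (mod 5), not 1.

(⇐) This fails: take n = 1. Then 1³ = 1 ≡ 1 (mod 5), yet 1 ≡ 1 (mod 15), not 14.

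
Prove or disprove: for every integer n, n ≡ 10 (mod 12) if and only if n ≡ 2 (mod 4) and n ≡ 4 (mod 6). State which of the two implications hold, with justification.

The biconditional holds.

(⟹) Suppose n ≡ 10 (mod 12); write n = 12j + 10. Since 4 ∣ 12, reducing mod 4 gives n ≡ 10 ≡ 2 (mod 4); since 6 ∣ 12, reducing mod 6 gives n ≡ 10 ≡ 4 (mod 6).

(⟸) Conversely, if n ≡ 2 (mod 4) and n ≡ 4 (mod 6), then by the Chinese remainder theorem n ≡ 10 (mod 12). This is exactly n ≡ 10 (mod 12).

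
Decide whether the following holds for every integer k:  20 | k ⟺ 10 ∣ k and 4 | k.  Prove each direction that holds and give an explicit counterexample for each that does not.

(→) If 20 ∣ k, write k = 20q. Since 20 = 2·10, k = 10·(2q), so 10 ∣ k; and since 20 = 5·4, k = 4·(5q), so 4 ∣ k.

(←) Suppose 10 ∣ k and 4 ∣ k. Any common multiple of 10 and 4 is a multiple of their lcm; here lcm(10, 4) = 10·4/gcd(10, 4) = 40/2 = 20, so 20 ∣ k.

Both implications hold.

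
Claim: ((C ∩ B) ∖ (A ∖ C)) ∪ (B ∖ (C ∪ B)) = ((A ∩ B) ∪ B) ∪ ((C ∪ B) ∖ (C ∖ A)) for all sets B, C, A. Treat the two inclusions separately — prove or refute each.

Reverse inclusion. This inclusion fails. Take B = {1}, C = ∅, A = ∅; then 1 ∈ ((A ∩ B) ∪ B) ∪ ((C ∪ B) ∖ (C ∖ A)) but 1 ∉ ((C ∩ B) ∖ (A ∖ C)) ∪ (B ∖ (C ∪ B)).

Forward inclusion. Let x ∈ ((C ∩ B) ∖ (A ∖ C)) ∪ (B ∖ (C ∪ B)). Then either x ∈ B ∩ C and x ∉ A; or x ∈ B ∩ C ∩ A. In each case x ∈ ((A ∩ B) ∪ B) ∪ ((C ∪ B) ∖ (C ∖ A)), so ((C ∩ B) ∖ (A ∖ C)) ∪ (B ∖ (C ∪ B)) ⊆ ((A ∩ B) ∪ B) ∪ ((C ∪ B) ∖ (C ∖ A)).

Only the forward inclusion holds.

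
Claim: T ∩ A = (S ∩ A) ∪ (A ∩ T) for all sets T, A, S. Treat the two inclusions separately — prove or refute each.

The sets are not equal: only the forward inclusion holds.

(⟹) Let x ∈ T ∩ A. Then either x ∈ T ∩ A and x ∉ S; or x ∈ T ∩ A ∩ S. In each case x ∈ (S ∩ A) ∪ (A ∩ T), so T ∩ A ⊆ (S ∩ A) ∪ (A ∩ T).

(⟸) This inclusion fails. Take T = ∅, A = {1}, S = {1}; then 1 ∈ (S ∩ A) ∪ (A ∩ T) but 1 ∉ T ∩ A.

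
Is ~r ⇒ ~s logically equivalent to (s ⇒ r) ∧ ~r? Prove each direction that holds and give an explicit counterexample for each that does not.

(⇒) fails; (⇐) holds.

(←) Assume the antecedent. If r is true, the antecedent cannot hold. If r is false, the antecedent forces (r = F, s = F), and ~r ⇒ ~s holds there. Either way ~r ⇒ ~s holds.

(→) This fails. Under r = T, s = F, the left side is true but the right side is false.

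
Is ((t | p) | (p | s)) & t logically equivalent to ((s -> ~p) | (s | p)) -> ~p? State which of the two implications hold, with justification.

(⇒) This fails. Under s = F, p = T, t = T, the left side is true but the right side is false.

(⇐) This fails. Under s = F, p = F, t = F, the left side is false but the right side is true.

Neither implication holds.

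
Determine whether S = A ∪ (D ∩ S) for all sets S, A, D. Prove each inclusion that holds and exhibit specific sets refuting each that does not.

Both inclusions fail.

(⊆) This inclusion fails. Take S = {1}, A = ∅, D = ∅; then 1 ∈ S but 1 ∉ A ∪ (D ∩ S).

(⊇) This inclusion fails. Take S = ∅, A = {1}, D = ∅; then 1 ∈ A ∪ (D ∩ S) but 1 ∉ S.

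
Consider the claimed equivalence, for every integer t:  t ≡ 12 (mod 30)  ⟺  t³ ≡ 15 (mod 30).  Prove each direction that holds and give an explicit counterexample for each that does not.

(⇒) This fails: take t = 12. Then 12 ≡ 12 (mod 30), but 12³ = 1728 ≡ 18 (mod 30), not 15.

(⇐) This fails: take t = 15. Then 15³ = 3375 ≡ 15 (mod 30), yet 15 ≡ 15 (mod 30), not 12.

Neither implication holds.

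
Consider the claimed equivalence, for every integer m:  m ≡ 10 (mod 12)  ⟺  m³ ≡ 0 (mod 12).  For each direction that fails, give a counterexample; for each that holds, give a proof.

(→) This fails: take m = 10. Then 10 ≡ 10 (mod 12), but 10³ = 1000 ≡ 4 (mod 12), not 0.

(←) This fails: take m = 0. Then 0³ = 0 ≡ 0 (mod 12), yet 0 ≡ 0 (mod 12), not 10.

(⇒) fails and (⇐) fails.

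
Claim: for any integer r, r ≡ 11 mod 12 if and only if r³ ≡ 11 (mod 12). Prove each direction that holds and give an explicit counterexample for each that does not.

Both directions hold.

(←) Suppose r³ ≡ 11 (mod 12). The only residue r in {0, …, 11} with r³ ≡ 11 (mod 12) is r = 11, so r ≡ 11 (mod 12).

(→) Suppose r ≡ 11 mod 12. Write r = 12j + 11. Then (12j + 11)³ = 1728j³ + 4752j² + 4356j + 1331 = 12(144j³ + 396j² + 363j + 110) + 11, so r³ ≡ 11 (mod 12).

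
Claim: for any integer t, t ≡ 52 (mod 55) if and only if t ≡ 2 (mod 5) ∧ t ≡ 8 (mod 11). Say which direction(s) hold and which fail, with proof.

Forward direction. Suppose t ≡ 52 (mod 55); write t = 55j + 52. Since 5 ∣ 55, reducing mod 5 gives t ≡ 52 ≡ 2 (mod 5); since 11 ∣ 55, reducing mod 11 gives t ≡ 52 ≡ 8 (mod 11).

Converse. If t ≡ 2 (mod 5) and t ≡ 8 (mod 11), then by the Chinese remainder theorem t ≡ 52 (mod 55). This is exactly t ≡ 52 (mod 55).

Both directions hold; the statement is true.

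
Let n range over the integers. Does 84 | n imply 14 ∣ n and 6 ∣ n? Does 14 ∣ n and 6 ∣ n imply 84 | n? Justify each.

The forward direction holds; the converse fails.

[⇒] If 84 ∣ n, write n = 84q. Since 84 = 6·14, n = 14·(6q), so 14 ∣ n; and since 84 = 14·6, n = 6·(14q), so 6 ∣ n.

[⇐] This fails: take n = 42. Both 14 ∣ 42 and 6 ∣ 42, yet 42 is not a multiple of 84 (since 42 = 0·84 + 42), so 84 ∤ 42.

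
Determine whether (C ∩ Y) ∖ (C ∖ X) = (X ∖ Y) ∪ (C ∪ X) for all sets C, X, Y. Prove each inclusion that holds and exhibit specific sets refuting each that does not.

(⊆) Let x ∈ (C ∩ Y) ∖ (C ∖ X). Then x ∈ C ∩ X ∩ Y, from which x ∈ (X ∖ Y) ∪ (C ∪ X).

(⊇) This inclusion fails. Take C = {1}, X = ∅, Y = ∅; then 1 ∈ (X ∖ Y) ∪ (C ∪ X) but 1 ∉ (C ∩ Y) ∖ (C ∖ X).

Only the forward inclusion holds.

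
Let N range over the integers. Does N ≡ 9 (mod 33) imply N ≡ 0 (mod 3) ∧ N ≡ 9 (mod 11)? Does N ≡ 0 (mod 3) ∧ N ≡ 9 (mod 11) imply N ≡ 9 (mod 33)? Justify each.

(⇐) If N ≡ 0 (mod 3) and N ≡ 9 (mod 11), then by the Chinese remainder theorem N ≡ 9 (mod 33). This is exactly N ≡ 9 (mod 33).

(⇒) Suppose N ≡ 9 (mod 33); write N = 33j + 9. Since 3 ∣ 33, reducing mod 3 gives N ≡ 9 ≡ 0 (mod 3); since 11 ∣ 33, reducing mod 11 gives N ≡ 9 (mod 11).

Both directions hold.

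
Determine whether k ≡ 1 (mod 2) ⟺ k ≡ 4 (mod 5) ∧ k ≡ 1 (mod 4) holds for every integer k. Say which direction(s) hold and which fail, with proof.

Forward direction. This fails: k = 1 gives 1 ≡ 1 (mod 2) but 1 ≡ 1 (mod 5), so the conjunction on the right does not hold.

Converse. If k ≡ 4 (mod 5) and k ≡ 1 (mod 4), then by the Chinese remainder theorem k ≡ 9 (mod 20). Since 9 ≡ 1 (mod 2) and 2 ∣ 20, we get k ≡ 1 (mod 2).

Only the converse holds.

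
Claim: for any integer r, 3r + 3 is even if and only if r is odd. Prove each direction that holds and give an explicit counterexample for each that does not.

Converse. Suppose r is odd; write r = 2j + 1. Then 3r + 3 = 3·(2j + 1) + 3 = 2·3j + 6, which is even.

Forward direction. Suppose 3r + 3 is even. Since 3 is odd, 3r and r have the same parity, so 3r + 3 ≡ r + 3 (mod 2). As 3 is odd, 3r + 3 is even exactly when r is odd. Thus r is odd.

Equivalent; both directions hold.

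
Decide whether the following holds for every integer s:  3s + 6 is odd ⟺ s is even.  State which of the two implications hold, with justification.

Both directions fail.

Forward direction. This fails: s = 3 gives 3s + 6 = 15, which is odd, but 3 is odd, not even.

Converse. This also fails: s = 4 is even, but 3s + 6 = 18 is even, not odd.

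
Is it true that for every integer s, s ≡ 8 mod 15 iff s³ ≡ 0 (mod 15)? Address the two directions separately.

(⇒) fails and (⇐) fails.

Forward direction. This fails: take s = 8. Then 8 ≡ 8 (mod 15), but 8³ = 512 ≡ 2 (mod 15), not 0.

Converse. This fails: take s = 0. Then 0³ = 0 ≡ 0 (mod 15), yet 0 ≡ 0 (mod 15), not 8.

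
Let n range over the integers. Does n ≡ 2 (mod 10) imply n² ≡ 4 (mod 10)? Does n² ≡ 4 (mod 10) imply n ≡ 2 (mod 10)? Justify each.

(⇒) Suppose n ≡ 2 (mod 10). Write n = 10j + 2. Then (10j + 2)² = 100j² + 40j + 4 = 10(10j² + 4j) + 4, so n² ≡ 4 (mod 10).

(⇐) This fails: take n = 8. Then 8² = 64 ≡ 4 (mod 10), yet 8 ≡ 8 (mod 10), not 2.

Not equivalent: only (⇒) holds.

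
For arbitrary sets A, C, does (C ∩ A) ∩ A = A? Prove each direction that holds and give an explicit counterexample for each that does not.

The sets are not equal: only the forward inclusion holds.

Forward inclusion. Let x ∈ (C ∩ A) ∩ A. Then x ∈ A ∩ C, from which x ∈ A.

Reverse inclusion. This inclusion fails. Take A = {1}, C = ∅; then 1 ∈ A but 1 ∉ (C ∩ A) ∩ A.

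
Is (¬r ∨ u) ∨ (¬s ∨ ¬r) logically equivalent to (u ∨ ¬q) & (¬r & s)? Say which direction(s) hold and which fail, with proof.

The forward direction fails; the converse holds.

(←) Assume the antecedent. If r is true, the antecedent cannot hold. If r is false, (¬r ∨ u) ∨ (¬s ∨ ¬r) reduces to true regardless of the other variables. Either way (¬r ∨ u) ∨ (¬s ∨ ¬r) holds.

(→) This fails. Under s = F, r = F, q = F, u = F, the left side is true but the right side is false.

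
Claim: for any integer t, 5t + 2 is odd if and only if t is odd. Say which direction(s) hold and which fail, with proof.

(⇒) Suppose 5t + 2 is odd. Since 5 is odd, 5t and t have the same parity, so 5t + 2 ≡ t + 2 (mod 2). As 2 is even, 5t + 2 is odd exactly when t is odd. Thus t is odd.

(⇐) Conversely, suppose t is odd; write t = 2j + 1. Then 5t + 2 = 5·(2j + 1) + 2 = 2·5j + 7, which is odd.

Both directions hold; the statement is true.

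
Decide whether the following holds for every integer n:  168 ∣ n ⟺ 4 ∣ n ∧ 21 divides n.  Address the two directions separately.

(⇒) If 168 ∣ n, write n = 168q. Since 168 = 42·4, n = 4·(42q), so 4 ∣ n; and since 168 = 8·21, n = 21·(8q), so 21 ∣ n.

(⇐) This fails: take n = 84. Both 4 ∣ 84 and 21 ∣ 84, yet 84 is not a multiple of 168 (since 84 = 0·168 + 84), so 168 ∤ 84.

Only the forward direction holds.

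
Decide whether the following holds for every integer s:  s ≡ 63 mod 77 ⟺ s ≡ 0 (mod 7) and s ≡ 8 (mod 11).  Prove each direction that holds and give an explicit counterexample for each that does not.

(⟹) Suppose s ≡ 63 (mod 77); write s = 77j + 63. Since 7 ∣ 77, reducing mod 7 gives s ≡ 63 ≡ 0 (mod 7); since 11 ∣ 77, reducing mod 11 gives s ≡ 63 ≡ 8 (mod 11).

(⟸) Conversely, if s ≡ 0 (mod 7) and s ≡ 8 (mod 11), then by the Chinese remainder theorem s ≡ 63 (mod 77). This is exactly s ≡ 63 (mod 77).

The biconditional holds.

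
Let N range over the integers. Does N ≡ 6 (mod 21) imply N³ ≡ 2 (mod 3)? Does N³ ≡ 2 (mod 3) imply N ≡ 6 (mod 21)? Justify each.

(⇒) fails and (⇐) fails.

Forward direction. This fails: take N = 6. Then 6 ≡ 6 (mod 21), but 6³ = 216 ≡ 0 (mod 3), not 2.

Converse. This fails: take N = 2. Then 2³ = 8 ≡ 2 (mod 3), yet 2 ≡ 2 (mod 21), not 6.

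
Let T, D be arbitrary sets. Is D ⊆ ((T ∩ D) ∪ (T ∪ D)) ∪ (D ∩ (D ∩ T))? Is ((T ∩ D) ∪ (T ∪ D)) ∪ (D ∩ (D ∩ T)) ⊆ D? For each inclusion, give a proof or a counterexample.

(⟹) Let x ∈ D. Then either x ∈ D and x ∉ T; or x ∈ T ∩ D. In each case x ∈ ((T ∩ D) ∪ (T ∪ D)) ∪ (D ∩ (D ∩ T)), so D ⊆ ((T ∩ D) ∪ (T ∪ D)) ∪ (D ∩ (D ∩ T)).

(⟸) This inclusion fails. Take T = {1}, D = ∅; then 1 ∈ ((T ∩ D) ∪ (T ∪ D)) ∪ (D ∩ (D ∩ T)) but 1 ∉ D.

Only the forward inclusion holds.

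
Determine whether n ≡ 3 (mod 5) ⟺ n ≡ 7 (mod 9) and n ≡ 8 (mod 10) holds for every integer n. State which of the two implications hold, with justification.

Converse. If n ≡ 7 (mod 9) and n ≡ 8 (mod 10), then by the Chinese remainder theorem n ≡ 88 (mod 90). Since 88 ≡ 3 (mod 5) and 5 ∣ 90, we get n ≡ 3 (mod 5).

Forward direction. This fails: n = 33 gives 33 ≡ 3 (mod 5) but 33 ≡ 6 (mod 9), so the conjunction on the right does not hold.

The forward direction fails; the converse holds.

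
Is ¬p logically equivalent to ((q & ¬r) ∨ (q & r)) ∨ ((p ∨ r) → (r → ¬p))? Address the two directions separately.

(→) Assume the antecedent. If r is true, the antecedent forces (r = T, q = F, p = F) or (r = T, q = T, p = F), and the consequent holds there. If r is false, the consequent reduces to true regardless of the other variables. Either way the consequent holds.

(←) This fails. Under r = F, q = F, p = T, the left side is false but the right side is true.

The forward direction holds; the converse fails.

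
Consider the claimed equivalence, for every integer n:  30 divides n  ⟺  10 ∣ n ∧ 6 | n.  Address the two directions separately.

(→) If 30 ∣ n, write n = 30q. Since 30 = 3·10, n = 10·(3q), so 10 ∣ n; and since 30 = 5·6, n = 6·(5q), so 6 ∣ n.

(←) Suppose 10 ∣ n and 6 ∣ n. Any common multiple of 10 and 6 is a multiple of their lcm; here lcm(10, 6) = 10·6/gcd(10, 6) = 60/2 = 30, so 30 ∣ n.

Both directions hold; the statement is true.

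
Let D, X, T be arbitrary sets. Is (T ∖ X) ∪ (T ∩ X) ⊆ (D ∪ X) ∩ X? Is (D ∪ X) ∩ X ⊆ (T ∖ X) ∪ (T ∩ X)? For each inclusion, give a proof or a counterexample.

(⊆) fails and (⊇) fails.

Forward inclusion. This inclusion fails. Take D = ∅, X = ∅, T = {1}; then 1 ∈ (T ∖ X) ∪ (T ∩ X) but 1 ∉ (D ∪ X) ∩ X.

Reverse inclusion. This inclusion fails. Take D = ∅, X = {1}, T = ∅; then 1 ∈ (D ∪ X) ∩ X but 1 ∉ (T ∖ X) ∪ (T ∩ X).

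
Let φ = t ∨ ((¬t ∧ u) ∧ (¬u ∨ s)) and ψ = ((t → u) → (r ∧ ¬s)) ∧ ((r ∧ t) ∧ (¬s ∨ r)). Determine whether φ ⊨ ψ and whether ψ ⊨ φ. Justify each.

Only the reverse direction holds.

[⇒] This fails. Under t = T, s = F, u = F, r = F, the left side is true but the right side is false.

[⇐] Assume the antecedent. If t is true, t ∨ ((¬t ∧ u) ∧ (¬u ∨ s)) reduces to true regardless of the other variables. If t is false, the antecedent cannot hold. Either way t ∨ ((¬t ∧ u) ∧ (¬u ∨ s)) holds.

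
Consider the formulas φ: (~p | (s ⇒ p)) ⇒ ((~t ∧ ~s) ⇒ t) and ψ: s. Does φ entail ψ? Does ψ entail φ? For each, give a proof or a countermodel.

(⇒) fails; (⇐) holds.

[⇐] Assume the antecedent. If s is true, the consequent reduces to true regardless of the other variables. If s is false, the antecedent cannot hold. Either way the consequent holds.

[⇒] This fails. Under s = F, t = T, p = F, the left side is true but the right side is false.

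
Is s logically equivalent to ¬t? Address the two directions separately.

(⇒) fails and (⇐) fails.

[⇒] This fails. Under t = T, s = T, the left side is true but the right side is false.

[⇐] This fails. Under t = F, s = F, the left side is false but the right side is true.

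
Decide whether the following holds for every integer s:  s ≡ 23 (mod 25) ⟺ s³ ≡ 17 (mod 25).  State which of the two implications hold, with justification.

Both directions hold.

(→) Suppose s ≡ 23 (mod 25). Write s = 25j + 23. Then (25j + 23)³ = 15625j³ + 43125j² + 39675j + 12167 = 25(625j³ + 1725j² + 1587j + 486) + 17, so s³ ≡ 17 (mod 25).

(←) Conversely, suppose s³ ≡ 17 (mod 25). The only residue r in {0, …, 24} with r³ ≡ 17 (mod 25) is r = 23, so s ≡ 23 (mod 25).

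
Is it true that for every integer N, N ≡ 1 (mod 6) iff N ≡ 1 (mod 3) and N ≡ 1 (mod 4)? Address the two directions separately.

(⇒) fails; (⇐) holds.

(→) This fails: N = 7 gives 7 ≡ 1 (mod 6) but 7 ≡ 3 (mod 4), so the conjunction on the right does not hold.

(←) Conversely, if N ≡ 1 (mod 3) and N ≡ 1 (mod 4), then by the Chinese remainder theorem N ≡ 1 (mod 12). Since 1 ≡ 1 (mod 6) and 6 ∣ 12, we get N ≡ 1 (mod 6).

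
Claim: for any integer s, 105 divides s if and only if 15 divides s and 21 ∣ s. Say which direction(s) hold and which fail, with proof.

Both directions hold.

(⇒) If 105 ∣ s, write s = 105q. Since 105 = 7·15, s = 15·(7q), so 15 ∣ s; and since 105 = 5·21, s = 21·(5q), so 21 ∣ s.

(⇐) Suppose 15 ∣ s and 21 ∣ s. Any common multiple of 15 and 21 is a multiple of their lcm; here lcm(15, 21) = 15·21/gcd(15, 21) = 315/3 = 105, so 105 ∣ s.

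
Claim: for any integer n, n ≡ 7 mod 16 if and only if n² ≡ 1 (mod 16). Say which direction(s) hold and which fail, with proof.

(→) Suppose n ≡ 7 mod 16. Write n = 16j + 7. Then (16j + 7)² = 256j² + 224j + 49 = 16(16j² + 14j + 3) + 1, so n² ≡ 1 (mod 16).

(←) This fails: take n = 1. Then 1² = 1 ≡ 1 (mod 16), yet 1 ≡ 1 (mod 16), not 7.

Not equivalent: only (⇒) holds.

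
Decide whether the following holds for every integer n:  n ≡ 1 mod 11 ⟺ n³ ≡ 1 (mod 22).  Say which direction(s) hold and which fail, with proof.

(⇒) fails; (⇐) holds.

(⇐) The residues r modulo 22 with r³ ≡ 1 (mod 22) are exactly {1}, and each is ≡ 1 (mod 11).

(⇒) This fails: take n = 12. Then 12 ≡ 1 (mod 11), but 12³ = 1728 ≡ 12 (mod 22), not 1.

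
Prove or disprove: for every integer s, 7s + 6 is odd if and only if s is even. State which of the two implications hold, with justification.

(⟹) This fails: s = 1 gives 7s + 6 = 13, which is odd, but 1 is odd, not even.

(⟸) This also fails: s = 2 is even, but 7s + 6 = 20 is even, not odd.

Both directions fail.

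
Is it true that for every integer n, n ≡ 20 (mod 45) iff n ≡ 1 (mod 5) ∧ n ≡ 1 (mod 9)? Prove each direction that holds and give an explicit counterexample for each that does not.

Both directions fail.

[⇒] This fails: n = 20 gives 20 ≡ 20 (mod 45) but 20 ≡ 0 (mod 5), so the conjunction on the right does not hold.

[⇐] This fails: n = 1 satisfies both congruences on the right (1 ≡ 1 mod 5 and 1 ≡ 1 mod 9) yet 1 ≡ 1 (mod 45), not 20.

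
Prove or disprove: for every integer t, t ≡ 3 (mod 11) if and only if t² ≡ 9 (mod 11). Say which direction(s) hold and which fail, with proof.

(⇒) Suppose t ≡ 3 (mod 11). Write t = 11j + 3. Then (11j + 3)² = 121j² + 66j + 9 = 11(11j² + 6j) + 9, so t² ≡ 9 (mod 11).

(⇐) This fails: take t = 8. Then 8² = 64 ≡ 9 (mod 11), yet 8 ≡ 8 (mod 11), not 3.

(⇒) holds; (⇐) fails.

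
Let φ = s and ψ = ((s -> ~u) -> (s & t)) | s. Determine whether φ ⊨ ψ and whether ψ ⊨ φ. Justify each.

The biconditional holds.

(→) Assume the antecedent. If t is true, the antecedent forces (t = T, s = T, u = F) or (t = T, s = T, u = T), and ((s -> ~u) -> (s & t)) | s holds there. If t is false, the antecedent forces (t = F, s = T, u = F) or (t = F, s = T, u = T), and ((s -> ~u) -> (s & t)) | s holds there. Either way ((s -> ~u) -> (s & t)) | s holds.

(←) Assume the antecedent. If t is true, the antecedent forces (t = T, s = T, u = F) or (t = T, s = T, u = T), and s holds there. If t is false, the antecedent forces (t = F, s = T, u = F) or (t = F, s = T, u = T), and s holds there. Either way s holds.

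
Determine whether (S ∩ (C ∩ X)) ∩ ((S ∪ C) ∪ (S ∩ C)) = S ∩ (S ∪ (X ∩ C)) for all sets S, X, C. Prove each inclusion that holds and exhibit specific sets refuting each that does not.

(⊆) holds; (⊇) fails.

(⟹) Let x ∈ (S ∩ (C ∩ X)) ∩ ((S ∪ C) ∪ (S ∩ C)). Then x ∈ S ∩ X ∩ C, from which x ∈ S ∩ (S ∪ (X ∩ C)).

(⟸) This inclusion fails. Take S = {1}, X = ∅, C = ∅; then 1 ∈ S ∩ (S ∪ (X ∩ C)) but 1 ∉ (S ∩ (C ∩ X)) ∩ ((S ∪ C) ∪ (S ∩ C)).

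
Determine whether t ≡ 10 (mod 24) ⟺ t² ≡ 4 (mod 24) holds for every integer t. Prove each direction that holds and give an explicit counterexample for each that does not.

(⇒) holds; (⇐) fails.

Converse. This fails: take t = 2. Then 2² = 4 ≡ 4 (mod 24), yet 2 ≡ 2 (mod 24), not 10.

Forward direction. Suppose t ≡ 10 (mod 24). Write t = 24j + 10. Then (24j + 10)² = 576j² + 480j + 100 = 24(24j² + 20j + 4) + 4, so t² ≡ 4 (mod 24).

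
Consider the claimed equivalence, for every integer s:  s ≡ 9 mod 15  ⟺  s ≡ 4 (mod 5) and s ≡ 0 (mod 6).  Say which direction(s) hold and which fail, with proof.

Not equivalent: only (⇐) holds.

(⟹) This fails: s = 9 gives 9 ≡ 9 (mod 15) but 9 ≡ 3 (mod 6), so the conjunction on the right does not hold.

(⟸) Conversely, if s ≡ 4 (mod 5) and s ≡ 0 (mod 6), then by the Chinese remainder theorem s ≡ 24 (mod 30). Since 24 ≡ 9 (mod 15) and 15 ∣ 30, we get s ≡ 9 (mod 15).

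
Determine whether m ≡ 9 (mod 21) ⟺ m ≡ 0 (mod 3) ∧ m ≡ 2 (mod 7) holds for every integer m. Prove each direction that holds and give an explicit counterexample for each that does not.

Both directions hold.

[⇒] Suppose m ≡ 9 (mod 21); write m = 21j + 9. Since 3 ∣ 21, reducing mod 3 gives m ≡ 9 ≡ 0 (mod 3); since 7 ∣ 21, reducing mod 7 gives m ≡ 9 ≡ 2 (mod 7).

[⇐] Conversely, if m ≡ 0 (mod 3) and m ≡ 2 (mod 7), then by the Chinese remainder theorem m ≡ 9 (mod 21). This is exactly m ≡ 9 (mod 21).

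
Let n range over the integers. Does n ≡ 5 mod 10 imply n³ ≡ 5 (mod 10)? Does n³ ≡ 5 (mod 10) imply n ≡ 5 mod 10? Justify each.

The biconditional holds.

(⇒) Suppose n ≡ 5 mod 10. Write n = 10j + 5. Then (10j + 5)³ = 1000j³ + 1500j² + 750j + 125 = 10(100j³ + 150j² + 75j + 12) + 5, so n³ ≡ 5 (mod 10).

(⇐) For the converse, argue contrapositively. If n ≢ 5 (mod 10), then n is congruent to one of 0, 1, 2, 3, 4, 6, 7, 8, 9 modulo 10, and these give n³ ≡ 0, 1, 8, 7, 4, 6, 3, 2, 9 respectively — never 5.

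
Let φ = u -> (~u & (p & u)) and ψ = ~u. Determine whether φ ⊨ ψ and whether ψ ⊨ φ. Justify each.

Equivalent; both directions hold.

(⟹) Assume the antecedent. If u is true, the antecedent cannot hold. If u is false, ~u reduces to true regardless of the other variables. Either way ~u holds.

(⟸) Assume the antecedent. If u is true, the antecedent cannot hold. If u is false, u -> (~u & (p & u)) reduces to true regardless of the other variables. Either way u -> (~u & (p & u)) holds.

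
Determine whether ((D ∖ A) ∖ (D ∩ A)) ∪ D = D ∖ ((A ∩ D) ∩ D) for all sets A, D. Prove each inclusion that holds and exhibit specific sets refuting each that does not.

Forward inclusion. This inclusion fails. Take A = {1}, D = {1}; then 1 ∈ ((D ∖ A) ∖ (D ∩ A)) ∪ D but 1 ∉ D ∖ ((A ∩ D) ∩ D).

Reverse inclusion. Let x ∈ D ∖ ((A ∩ D) ∩ D). Then x ∈ D and x ∉ A, from which x ∈ ((D ∖ A) ∖ (D ∩ A)) ∪ D.

(⊆) fails; (⊇) holds.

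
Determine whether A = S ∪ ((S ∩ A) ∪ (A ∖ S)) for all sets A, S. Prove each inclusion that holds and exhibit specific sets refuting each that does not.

The sets are not equal: only the forward inclusion holds.

(⟹) Let x ∈ A. Then either x ∈ A and x ∉ S; or x ∈ A ∩ S. In each case x ∈ S ∪ ((S ∩ A) ∪ (A ∖ S)), so A ⊆ S ∪ ((S ∩ A) ∪ (A ∖ S)).

(⟸) This inclusion fails. Take A = ∅, S = {1}; then 1 ∈ S ∪ ((S ∩ A) ∪ (A ∖ S)) but 1 ∉ A.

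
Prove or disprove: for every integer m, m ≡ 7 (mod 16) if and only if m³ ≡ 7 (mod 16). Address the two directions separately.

The biconditional holds.

[⇒] Suppose m ≡ 7 (mod 16). Write m = 16j + 7. Then (16j + 7)³ = 4096j³ + 5376j² + 2352j + 343 = 16(256j³ + 336j² + 147j + 21) + 7, so m³ ≡ 7 (mod 16).

[⇐] Conversely, suppose m³ ≡ 7 (mod 16). The only residue r in {0, …, 15} with r³ ≡ 7 (mod 16) is r = 7, so m ≡ 7 (mod 16).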